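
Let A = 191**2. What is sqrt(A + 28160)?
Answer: sqrt(64641) ≈ 254.25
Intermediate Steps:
A = 36481
sqrt(A + 28160) = sqrt(36481 + 28160) = sqrt(64641)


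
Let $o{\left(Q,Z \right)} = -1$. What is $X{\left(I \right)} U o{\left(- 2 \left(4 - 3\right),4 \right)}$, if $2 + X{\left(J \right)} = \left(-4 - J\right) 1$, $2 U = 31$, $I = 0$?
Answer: $93$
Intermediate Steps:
$U = \frac{31}{2}$ ($U = \frac{1}{2} \cdot 31 = \frac{31}{2} \approx 15.5$)
$X{\left(J \right)} = -6 - J$ ($X{\left(J \right)} = -2 + \left(-4 - J\right) 1 = -2 - \left(4 + J\right) = -6 - J$)
$X{\left(I \right)} U o{\left(- 2 \left(4 - 3\right),4 \right)} = \left(-6 - 0\right) \frac{31}{2} \left(-1\right) = \left(-6 + 0\right) \frac{31}{2} \left(-1\right) = \left(-6\right) \frac{31}{2} \left(-1\right) = \left(-93\right) \left(-1\right) = 93$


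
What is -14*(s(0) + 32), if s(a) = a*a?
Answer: -448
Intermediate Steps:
s(a) = a²
-14*(s(0) + 32) = -14*(0² + 32) = -14*(0 + 32) = -14*32 = -448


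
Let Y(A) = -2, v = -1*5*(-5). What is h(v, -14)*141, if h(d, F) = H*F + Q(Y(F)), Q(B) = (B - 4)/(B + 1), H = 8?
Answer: -14946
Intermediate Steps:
v = 25 (v = -5*(-5) = 25)
Q(B) = (-4 + B)/(1 + B)
h(d, F) = 6 + 8*F (h(d, F) = 8*F + (-4 - 2)/(1 - 2) = 8*F - 6/(-1) = 8*F - 1*(-6) = 8*F + 6 = 6 + 8*F)
h(v, -14)*141 = (6 + 8*(-14))*141 = (6 - 112)*141 = -106*141 = -14946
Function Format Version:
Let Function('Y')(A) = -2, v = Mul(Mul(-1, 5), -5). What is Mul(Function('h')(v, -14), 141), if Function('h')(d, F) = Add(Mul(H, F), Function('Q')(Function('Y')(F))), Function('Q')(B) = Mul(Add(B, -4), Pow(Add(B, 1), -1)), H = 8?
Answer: -14946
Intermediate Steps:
v = 25 (v = Mul(-5, -5) = 25)
Function('Q')(B) = Mul(Pow(Add(1, B), -1), Add(-4, B)) (Function('Q')(B) = Mul(Add(-4, B), Pow(Add(1, B), -1)) = Mul(Pow(Add(1, B), -1), Add(-4, B)))
Function('h')(d, F) = Add(6, Mul(8, F)) (Function('h')(d, F) = Add(Mul(8, F), Mul(Pow(Add(1, -2), -1), Add(-4, -2))) = Add(Mul(8, F), Mul(Pow(-1, -1), -6)) = Add(Mul(8, F), Mul(-1, -6)) = Add(Mul(8, F), 6) = Add(6, Mul(8, F)))
Mul(Function('h')(v, -14), 141) = Mul(Add(6, Mul(8, -14)), 141) = Mul(Add(6, -112), 141) = Mul(-106, 141) = -14946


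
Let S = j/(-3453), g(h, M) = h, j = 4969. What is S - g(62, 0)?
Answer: -219055/3453 ≈ -63.439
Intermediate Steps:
S = -4969/3453 (S = 4969/(-3453) = 4969*(-1/3453) = -4969/3453 ≈ -1.4390)
S - g(62, 0) = -4969/3453 - 1*62 = -4969/3453 - 62 = -219055/3453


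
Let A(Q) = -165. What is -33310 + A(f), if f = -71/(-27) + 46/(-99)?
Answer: -33475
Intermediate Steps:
f = 643/297 (f = -71*(-1/27) + 46*(-1/99) = 71/27 - 46/99 = 643/297 ≈ 2.1650)
-33310 + A(f) = -33310 - 165 = -33475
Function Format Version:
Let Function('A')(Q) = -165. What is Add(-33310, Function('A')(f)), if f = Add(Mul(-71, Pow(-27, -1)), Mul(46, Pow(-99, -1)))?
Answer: -33475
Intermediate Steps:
f = Rational(643, 297) (f = Add(Mul(-71, Rational(-1, 27)), Mul(46, Rational(-1, 99))) = Add(Rational(71, 27), Rational(-46, 99)) = Rational(643, 297) ≈ 2.1650)
Add(-33310, Function('A')(f)) = Add(-33310, -165) = -33475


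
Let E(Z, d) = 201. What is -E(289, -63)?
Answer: -201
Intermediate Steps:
-E(289, -63) = -1*201 = -201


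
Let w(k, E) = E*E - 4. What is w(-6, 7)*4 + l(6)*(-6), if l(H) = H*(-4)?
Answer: 324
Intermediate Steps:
l(H) = -4*H
w(k, E) = -4 + E**2 (w(k, E) = E**2 - 4 = -4 + E**2)
w(-6, 7)*4 + l(6)*(-6) = (-4 + 7**2)*4 - 4*6*(-6) = (-4 + 49)*4 - 24*(-6) = 45*4 + 144 = 180 + 144 = 324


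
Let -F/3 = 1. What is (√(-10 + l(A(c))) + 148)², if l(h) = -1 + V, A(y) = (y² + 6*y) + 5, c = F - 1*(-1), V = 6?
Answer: (148 + I*√5)² ≈ 21899.0 + 661.88*I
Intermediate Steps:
F = -3 (F = -3*1 = -3)
c = -2 (c = -3 - 1*(-1) = -3 + 1 = -2)
A(y) = 5 + y² + 6*y
l(h) = 5 (l(h) = -1 + 6 = 5)
(√(-10 + l(A(c))) + 148)² = (√(-10 + 5) + 148)² = (√(-5) + 148)² = (I*√5 + 148)² = (148 + I*√5)²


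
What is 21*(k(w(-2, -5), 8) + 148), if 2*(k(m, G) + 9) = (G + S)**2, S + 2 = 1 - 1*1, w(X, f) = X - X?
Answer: 3297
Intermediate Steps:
w(X, f) = 0
S = -2 (S = -2 + (1 - 1*1) = -2 + (1 - 1) = -2 + 0 = -2)
k(m, G) = -9 + (-2 + G)**2/2 (k(m, G) = -9 + (G - 2)**2/2 = -9 + (-2 + G)**2/2)
21*(k(w(-2, -5), 8) + 148) = 21*((-9 + (-2 + 8)**2/2) + 148) = 21*((-9 + (1/2)*6**2) + 148) = 21*((-9 + (1/2)*36) + 148) = 21*((-9 + 18) + 148) = 21*(9 + 148) = 21*157 = 3297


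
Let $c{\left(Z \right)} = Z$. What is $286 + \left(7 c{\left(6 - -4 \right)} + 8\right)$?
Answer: $364$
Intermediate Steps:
$286 + \left(7 c{\left(6 - -4 \right)} + 8\right) = 286 + \left(7 \left(6 - -4\right) + 8\right) = 286 + \left(7 \left(6 + 4\right) + 8\right) = 286 + \left(7 \cdot 10 + 8\right) = 286 + \left(70 + 8\right) = 286 + 78 = 364$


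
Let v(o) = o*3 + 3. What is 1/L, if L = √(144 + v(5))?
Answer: √2/18 ≈ 0.078567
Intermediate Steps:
v(o) = 3 + 3*o (v(o) = 3*o + 3 = 3 + 3*o)
L = 9*√2 (L = √(144 + (3 + 3*5)) = √(144 + (3 + 15)) = √(144 + 18) = √162 = 9*√2 ≈ 12.728)
1/L = 1/(9*√2) = √2/18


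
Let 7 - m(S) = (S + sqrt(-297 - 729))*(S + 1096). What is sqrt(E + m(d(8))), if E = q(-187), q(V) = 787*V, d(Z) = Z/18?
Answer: sqrt(-11959594 - 266436*I*sqrt(114))/9 ≈ 45.384 - 386.92*I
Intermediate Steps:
d(Z) = Z/18 (d(Z) = Z*(1/18) = Z/18)
m(S) = 7 - (1096 + S)*(S + 3*I*sqrt(114)) (m(S) = 7 - (S + sqrt(-297 - 729))*(S + 1096) = 7 - (S + sqrt(-1026))*(1096 + S) = 7 - (S + 3*I*sqrt(114))*(1096 + S) = 7 - (1096 + S)*(S + 3*I*sqrt(114)))
E = -147169 (E = 787*(-187) = -147169)
sqrt(E + m(d(8))) = sqrt(-147169 + (7 - ((1/18)*8)**2 - 548*8/9 - 3288*I*sqrt(114) - 3*I*(1/18)*8*sqrt(114))) = sqrt(-147169 + (7 - (4/9)**2 - 1096*4/9 - 3288*I*sqrt(114) - 3*I*4/9*sqrt(114))) = sqrt(-147169 + (7 - 1*16/81 - 4384/9 - 3288*I*sqrt(114) - 4*I*sqrt(114)/3)) = sqrt(-147169 + (7 - 16/81 - 4384/9 - 3288*I*sqrt(114) - 4*I*sqrt(114)/3)) = sqrt(-147169 + (-38905/81 - 9868*I*sqrt(114)/3)) = sqrt(-11959594/81 - 9868*I*sqrt(114)/3)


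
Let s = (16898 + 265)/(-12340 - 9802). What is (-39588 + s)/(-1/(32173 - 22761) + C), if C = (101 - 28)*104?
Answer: -4125160345254/791088302113 ≈ -5.2145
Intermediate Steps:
s = -17163/22142 (s = 17163/(-22142) = 17163*(-1/22142) = -17163/22142 ≈ -0.77513)
C = 7592 (C = 73*104 = 7592)
(-39588 + s)/(-1/(32173 - 22761) + C) = (-39588 - 17163/22142)/(-1/(32173 - 22761) + 7592) = -876574659/(22142*(-1/9412 + 7592)) = -876574659/(22142*71455903/9412) = -876574659/22142*9412/71455903 = -4125160345254/791088302113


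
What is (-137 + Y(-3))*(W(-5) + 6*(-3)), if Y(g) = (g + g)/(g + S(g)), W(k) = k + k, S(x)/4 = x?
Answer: 19124/5 ≈ 3824.8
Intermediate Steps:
S(x) = 4*x
W(k) = 2*k
Y(g) = ⅖ (Y(g) = (g + g)/(g + 4*g) = (2*g)/((5*g)) = (2*g)*(1/(5*g)) = ⅖)
(-137 + Y(-3))*(W(-5) + 6*(-3)) = (-137 + ⅖)*(2*(-5) + 6*(-3)) = -683*(-10 - 18)/5 = -683/5*(-28) = 19124/5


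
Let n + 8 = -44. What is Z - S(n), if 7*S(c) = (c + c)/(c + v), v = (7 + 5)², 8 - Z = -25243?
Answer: 4065437/161 ≈ 25251.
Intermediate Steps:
Z = 25251 (Z = 8 - 1*(-25243) = 8 + 25243 = 25251)
v = 144 (v = 12² = 144)
n = -52 (n = -8 - 44 = -52)
S(c) = 2*c/(7*(144 + c)) (S(c) = ((c + c)/(c + 144))/7 = ((2*c)/(144 + c))/7 = (2*c/(144 + c))/7 = 2*c/(7*(144 + c)))
Z - S(n) = 25251 - 2*(-52)/(7*(144 - 52)) = 25251 - 2*(-52)/(7*92) = 25251 - 1*(-26/161) = 25251 + 26/161 = 4065437/161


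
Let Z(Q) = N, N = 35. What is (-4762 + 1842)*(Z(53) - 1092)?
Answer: 3086440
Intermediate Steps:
Z(Q) = 35
(-4762 + 1842)*(Z(53) - 1092) = (-4762 + 1842)*(35 - 1092) = -2920*(-1057) = 3086440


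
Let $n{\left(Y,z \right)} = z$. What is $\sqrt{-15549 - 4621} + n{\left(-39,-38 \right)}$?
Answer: $-38 + i \sqrt{20170} \approx -38.0 + 142.02 i$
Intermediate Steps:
$\sqrt{-15549 - 4621} + n{\left(-39,-38 \right)} = \sqrt{-15549 - 4621} - 38 = \sqrt{-20170} - 38 = i \sqrt{20170} - 38 = -38 + i \sqrt{20170}$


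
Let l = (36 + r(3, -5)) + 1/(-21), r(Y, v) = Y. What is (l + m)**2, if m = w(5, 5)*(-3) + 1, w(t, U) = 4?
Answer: 344569/441 ≈ 781.34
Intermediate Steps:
l = 818/21 (l = (36 + 3) + 1/(-21) = 39 - 1/21 = 818/21 ≈ 38.952)
m = -11 (m = 4*(-3) + 1 = -12 + 1 = -11)
(l + m)**2 = (818/21 - 11)**2 = (587/21)**2 = 344569/441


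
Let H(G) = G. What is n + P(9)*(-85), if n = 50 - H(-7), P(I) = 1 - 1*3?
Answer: 227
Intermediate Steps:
P(I) = -2 (P(I) = 1 - 3 = -2)
n = 57 (n = 50 - 1*(-7) = 50 + 7 = 57)
n + P(9)*(-85) = 57 - 2*(-85) = 57 + 170 = 227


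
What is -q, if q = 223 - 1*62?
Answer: -161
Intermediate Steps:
q = 161 (q = 223 - 62 = 161)
-q = -1*161 = -161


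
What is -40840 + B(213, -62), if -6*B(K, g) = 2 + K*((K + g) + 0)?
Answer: -277205/6 ≈ -46201.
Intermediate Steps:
B(K, g) = -⅓ - K*(K + g)/6 (B(K, g) = -(2 + K*((K + g) + 0))/6 = -(2 + K*(K + g))/6 = -⅓ - K*(K + g)/6)
-40840 + B(213, -62) = -40840 + (-⅓ - ⅙*213² - ⅙*213*(-62)) = -40840 + (-⅓ - ⅙*45369 + 2201) = -40840 + (-⅓ - 15123/2 + 2201) = -40840 - 32165/6 = -277205/6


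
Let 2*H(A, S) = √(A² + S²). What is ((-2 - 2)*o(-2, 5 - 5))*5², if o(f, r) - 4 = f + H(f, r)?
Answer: -300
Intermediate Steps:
H(A, S) = √(A² + S²)/2
o(f, r) = 4 + f + √(f² + r²)/2 (o(f, r) = 4 + (f + √(f² + r²)/2) = 4 + f + √(f² + r²)/2)
((-2 - 2)*o(-2, 5 - 5))*5² = ((-2 - 2)*(4 - 2 + √((-2)² + (5 - 5)²)/2))*5² = -4*(4 - 2 + √(4 + 0²)/2)*25 = -4*(4 - 2 + √(4 + 0)/2)*25 = -4*(4 - 2 + √4/2)*25 = -4*(4 - 2 + (½)*2)*25 = -4*(4 - 2 + 1)*25 = -4*3*25 = -12*25 = -300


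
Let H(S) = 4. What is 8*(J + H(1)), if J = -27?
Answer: -184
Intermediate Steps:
8*(J + H(1)) = 8*(-27 + 4) = 8*(-23) = -184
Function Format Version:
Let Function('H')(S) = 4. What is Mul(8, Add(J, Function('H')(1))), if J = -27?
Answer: -184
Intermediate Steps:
Mul(8, Add(J, Function('H')(1))) = Mul(8, Add(-27, 4)) = Mul(8, -23) = -184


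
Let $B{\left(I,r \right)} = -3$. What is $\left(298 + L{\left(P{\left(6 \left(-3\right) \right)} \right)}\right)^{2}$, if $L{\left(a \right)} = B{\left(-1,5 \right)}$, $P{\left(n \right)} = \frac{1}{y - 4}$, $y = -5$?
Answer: $87025$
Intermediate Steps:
$P{\left(n \right)} = - \frac{1}{9}$ ($P{\left(n \right)} = \frac{1}{-5 - 4} = \frac{1}{-9} = - \frac{1}{9}$)
$L{\left(a \right)} = -3$
$\left(298 + L{\left(P{\left(6 \left(-3\right) \right)} \right)}\right)^{2} = \left(298 - 3\right)^{2} = 295^{2} = 87025$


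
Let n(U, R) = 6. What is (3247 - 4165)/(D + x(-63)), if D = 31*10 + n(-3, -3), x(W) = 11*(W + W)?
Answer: 459/535 ≈ 0.85794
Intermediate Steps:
x(W) = 22*W (x(W) = 11*(2*W) = 22*W)
D = 316 (D = 31*10 + 6 = 310 + 6 = 316)
(3247 - 4165)/(D + x(-63)) = (3247 - 4165)/(316 + 22*(-63)) = -918/(316 - 1386) = -918/(-1070) = -918*(-1/1070) = 459/535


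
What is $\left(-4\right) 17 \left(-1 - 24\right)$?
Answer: $1700$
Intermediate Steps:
$\left(-4\right) 17 \left(-1 - 24\right) = - 68 \left(-1 - 24\right) = \left(-68\right) \left(-25\right) = 1700$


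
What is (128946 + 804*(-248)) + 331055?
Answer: 260609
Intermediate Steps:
(128946 + 804*(-248)) + 331055 = (128946 - 199392) + 331055 = -70446 + 331055 = 260609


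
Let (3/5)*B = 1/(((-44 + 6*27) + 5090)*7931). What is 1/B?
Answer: 123913944/5 ≈ 2.4783e+7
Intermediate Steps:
B = 5/123913944 (B = 5*(1/(((-44 + 6*27) + 5090)*7931))/3 = 5*((1/7931)/((-44 + 162) + 5090))/3 = 5*((1/7931)/(118 + 5090))/3 = 5*((1/7931)/5208)/3 = 5*((1/5208)*(1/7931))/3 = (5/3)*(1/41304648) = 5/123913944 ≈ 4.0351e-8)
1/B = 1/(5/123913944) = 123913944/5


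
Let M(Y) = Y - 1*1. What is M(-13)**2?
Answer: 196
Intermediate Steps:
M(Y) = -1 + Y (M(Y) = Y - 1 = -1 + Y)
M(-13)**2 = (-1 - 13)**2 = (-14)**2 = 196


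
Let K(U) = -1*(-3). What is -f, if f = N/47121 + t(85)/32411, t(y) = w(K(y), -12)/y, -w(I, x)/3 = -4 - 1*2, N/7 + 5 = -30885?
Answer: 595698746872/129815292135 ≈ 4.5888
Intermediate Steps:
N = -216230 (N = -35 + 7*(-30885) = -35 - 216195 = -216230)
K(U) = 3
w(I, x) = 18 (w(I, x) = -3*(-4 - 1*2) = -3*(-4 - 2) = -3*(-6) = 18)
t(y) = 18/y
f = -595698746872/129815292135 (f = -216230/47121 + (18/85)/32411 = -216230*1/47121 + (18*(1/85))*(1/32411) = -216230/47121 + (18/85)*(1/32411) = -216230/47121 + 18/2754935 = -595698746872/129815292135 ≈ -4.5888)
-f = -1*(-595698746872/129815292135) = 595698746872/129815292135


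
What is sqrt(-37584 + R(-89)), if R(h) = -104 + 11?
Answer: I*sqrt(37677) ≈ 194.11*I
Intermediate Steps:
R(h) = -93
sqrt(-37584 + R(-89)) = sqrt(-37584 - 93) = sqrt(-37677) = I*sqrt(37677)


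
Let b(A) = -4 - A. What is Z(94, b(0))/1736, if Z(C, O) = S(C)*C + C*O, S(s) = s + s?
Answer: 2162/217 ≈ 9.9631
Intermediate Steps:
S(s) = 2*s
Z(C, O) = 2*C² + C*O (Z(C, O) = (2*C)*C + C*O = 2*C² + C*O)
Z(94, b(0))/1736 = (94*((-4 - 1*0) + 2*94))/1736 = (94*((-4 + 0) + 188))*(1/1736) = (94*(-4 + 188))*(1/1736) = (94*184)*(1/1736) = 17296*(1/1736) = 2162/217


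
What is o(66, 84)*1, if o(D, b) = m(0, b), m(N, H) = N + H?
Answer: 84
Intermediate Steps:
m(N, H) = H + N
o(D, b) = b (o(D, b) = b + 0 = b)
o(66, 84)*1 = 84*1 = 84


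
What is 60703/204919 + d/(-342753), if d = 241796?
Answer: -28742459165/70236602007 ≈ -0.40922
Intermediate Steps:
60703/204919 + d/(-342753) = 60703/204919 + 241796/(-342753) = 60703*(1/204919) + 241796*(-1/342753) = 60703/204919 - 241796/342753 = -28742459165/70236602007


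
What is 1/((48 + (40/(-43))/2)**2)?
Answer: 1849/4177936 ≈ 0.00044256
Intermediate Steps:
1/((48 + (40/(-43))/2)**2) = 1/((48 + (40*(-1/43))*(1/2))**2) = 1/((48 - 40/43*1/2)**2) = 1/((48 - 20/43)**2) = 1/((2044/43)**2) = 1/(4177936/1849) = 1849/4177936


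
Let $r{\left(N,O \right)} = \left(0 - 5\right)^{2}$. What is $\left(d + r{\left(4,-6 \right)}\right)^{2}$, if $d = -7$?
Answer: $324$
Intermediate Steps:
$r{\left(N,O \right)} = 25$ ($r{\left(N,O \right)} = \left(-5\right)^{2} = 25$)
$\left(d + r{\left(4,-6 \right)}\right)^{2} = \left(-7 + 25\right)^{2} = 18^{2} = 324$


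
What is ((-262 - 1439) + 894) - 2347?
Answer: -3154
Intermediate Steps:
((-262 - 1439) + 894) - 2347 = (-1701 + 894) - 2347 = -807 - 2347 = -3154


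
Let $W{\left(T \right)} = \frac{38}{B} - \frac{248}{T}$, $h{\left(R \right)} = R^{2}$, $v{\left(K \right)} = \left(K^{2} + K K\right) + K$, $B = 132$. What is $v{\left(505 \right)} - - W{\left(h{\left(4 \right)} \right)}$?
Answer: $\frac{16847813}{33} \approx 5.1054 \cdot 10^{5}$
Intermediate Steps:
$v{\left(K \right)} = K + 2 K^{2}$ ($v{\left(K \right)} = \left(K^{2} + K^{2}\right) + K = 2 K^{2} + K = K + 2 K^{2}$)
$W{\left(T \right)} = \frac{19}{66} - \frac{248}{T}$ ($W{\left(T \right)} = \frac{38}{132} - \frac{248}{T} = 38 \cdot \frac{1}{132} - \frac{248}{T} = \frac{19}{66} - \frac{248}{T}$)
$v{\left(505 \right)} - - W{\left(h{\left(4 \right)} \right)} = 505 \left(1 + 2 \cdot 505\right) - - (\frac{19}{66} - \frac{248}{4^{2}}) = 505 \left(1 + 1010\right) - - (\frac{19}{66} - \frac{248}{16}) = 505 \cdot 1011 - - (\frac{19}{66} - \frac{31}{2}) = 510555 - - (\frac{19}{66} - \frac{31}{2}) = 510555 - \left(-1\right) \left(- \frac{502}{33}\right) = 510555 - \frac{502}{33} = \frac{16847813}{33}$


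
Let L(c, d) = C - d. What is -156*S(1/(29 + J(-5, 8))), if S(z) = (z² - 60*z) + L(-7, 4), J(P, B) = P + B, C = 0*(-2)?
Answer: 234585/256 ≈ 916.35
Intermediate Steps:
C = 0
L(c, d) = -d (L(c, d) = 0 - d = -d)
J(P, B) = B + P
S(z) = -4 + z² - 60*z (S(z) = (z² - 60*z) - 1*4 = (z² - 60*z) - 4 = -4 + z² - 60*z)
-156*S(1/(29 + J(-5, 8))) = -156*(-4 + (1/(29 + (8 - 5)))² - 60/(29 + (8 - 5))) = -156*(-4 + (1/(29 + 3))² - 60/(29 + 3)) = -156*(-4 + (1/32)² - 60/32) = -156*(-4 + (1/32)² - 60*1/32) = -156*(-4 + 1/1024 - 15/8) = -156*(-6015/1024) = 234585/256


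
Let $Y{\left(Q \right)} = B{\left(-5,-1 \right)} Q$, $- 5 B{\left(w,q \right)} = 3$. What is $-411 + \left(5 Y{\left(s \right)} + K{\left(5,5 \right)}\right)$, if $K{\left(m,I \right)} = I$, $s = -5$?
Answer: $-391$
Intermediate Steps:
$B{\left(w,q \right)} = - \frac{3}{5}$ ($B{\left(w,q \right)} = \left(- \frac{1}{5}\right) 3 = - \frac{3}{5}$)
$Y{\left(Q \right)} = - \frac{3 Q}{5}$
$-411 + \left(5 Y{\left(s \right)} + K{\left(5,5 \right)}\right) = -411 + \left(5 \left(\left(- \frac{3}{5}\right) \left(-5\right)\right) + 5\right) = -411 + \left(5 \cdot 3 + 5\right) = -411 + \left(15 + 5\right) = -411 + 20 = -391$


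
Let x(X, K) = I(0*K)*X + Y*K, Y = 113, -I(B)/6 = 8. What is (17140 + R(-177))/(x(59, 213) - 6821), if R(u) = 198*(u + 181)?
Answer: 4483/3604 ≈ 1.2439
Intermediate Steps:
I(B) = -48 (I(B) = -6*8 = -48)
R(u) = 35838 + 198*u (R(u) = 198*(181 + u) = 35838 + 198*u)
x(X, K) = -48*X + 113*K
(17140 + R(-177))/(x(59, 213) - 6821) = (17140 + (35838 + 198*(-177)))/((-48*59 + 113*213) - 6821) = (17140 + (35838 - 35046))/((-2832 + 24069) - 6821) = (17140 + 792)/(21237 - 6821) = 17932/14416 = 17932*(1/14416) = 4483/3604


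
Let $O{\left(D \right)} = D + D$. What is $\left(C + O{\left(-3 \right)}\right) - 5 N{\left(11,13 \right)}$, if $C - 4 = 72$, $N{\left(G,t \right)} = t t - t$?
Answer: $-710$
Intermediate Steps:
$N{\left(G,t \right)} = t^{2} - t$
$O{\left(D \right)} = 2 D$
$C = 76$ ($C = 4 + 72 = 76$)
$\left(C + O{\left(-3 \right)}\right) - 5 N{\left(11,13 \right)} = \left(76 + 2 \left(-3\right)\right) - 5 \cdot 13 \left(-1 + 13\right) = \left(76 - 6\right) - 5 \cdot 13 \cdot 12 = 70 - 780 = -710$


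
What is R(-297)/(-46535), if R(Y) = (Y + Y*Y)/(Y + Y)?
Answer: 148/46535 ≈ 0.0031804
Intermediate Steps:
R(Y) = (Y + Y**2)/(2*Y) (R(Y) = (Y + Y**2)/((2*Y)) = (Y + Y**2)*(1/(2*Y)) = (Y + Y**2)/(2*Y))
R(-297)/(-46535) = (1/2 + (1/2)*(-297))/(-46535) = (1/2 - 297/2)*(-1/46535) = -148*(-1/46535) = 148/46535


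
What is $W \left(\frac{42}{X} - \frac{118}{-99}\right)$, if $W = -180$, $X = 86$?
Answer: $- \frac{143060}{473} \approx -302.45$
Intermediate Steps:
$W \left(\frac{42}{X} - \frac{118}{-99}\right) = - 180 \left(\frac{42}{86} - \frac{118}{-99}\right) = - 180 \left(42 \cdot \frac{1}{86} - - \frac{118}{99}\right) = - 180 \left(\frac{21}{43} + \frac{118}{99}\right) = \left(-180\right) \frac{7153}{4257} = - \frac{143060}{473}$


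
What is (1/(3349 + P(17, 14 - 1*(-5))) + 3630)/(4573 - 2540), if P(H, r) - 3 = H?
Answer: 12229471/6849177 ≈ 1.7855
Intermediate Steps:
P(H, r) = 3 + H
(1/(3349 + P(17, 14 - 1*(-5))) + 3630)/(4573 - 2540) = (1/(3349 + (3 + 17)) + 3630)/(4573 - 2540) = (1/(3349 + 20) + 3630)/2033 = (1/3369 + 3630)*(1/2033) = (12229471/3369)*(1/2033) = 12229471/6849177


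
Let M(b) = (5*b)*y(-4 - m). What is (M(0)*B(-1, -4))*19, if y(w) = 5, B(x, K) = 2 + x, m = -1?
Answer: 0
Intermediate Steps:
M(b) = 25*b (M(b) = (5*b)*5 = 25*b)
(M(0)*B(-1, -4))*19 = ((25*0)*(2 - 1))*19 = (0*1)*19 = 0*19 = 0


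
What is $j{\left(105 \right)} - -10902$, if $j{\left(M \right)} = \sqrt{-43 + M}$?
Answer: $10902 + \sqrt{62} \approx 10910.0$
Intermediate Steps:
$j{\left(105 \right)} - -10902 = \sqrt{-43 + 105} - -10902 = \sqrt{62} + 10902 = 10902 + \sqrt{62}$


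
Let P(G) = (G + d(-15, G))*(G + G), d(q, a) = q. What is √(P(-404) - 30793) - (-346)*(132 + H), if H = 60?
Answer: 66432 + √307759 ≈ 66987.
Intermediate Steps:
P(G) = 2*G*(-15 + G) (P(G) = (G - 15)*(G + G) = (-15 + G)*(2*G) = 2*G*(-15 + G))
√(P(-404) - 30793) - (-346)*(132 + H) = √(2*(-404)*(-15 - 404) - 30793) - (-346)*(132 + 60) = √(2*(-404)*(-419) - 30793) - (-346)*192 = √(338552 - 30793) - 1*(-66432) = √307759 + 66432 = 66432 + √307759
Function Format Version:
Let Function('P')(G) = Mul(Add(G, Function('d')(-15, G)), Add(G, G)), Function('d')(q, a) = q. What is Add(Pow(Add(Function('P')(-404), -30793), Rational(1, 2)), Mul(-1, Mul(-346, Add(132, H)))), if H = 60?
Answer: Add(66432, Pow(307759, Rational(1, 2))) ≈ 66987.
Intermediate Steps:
Function('P')(G) = Mul(2, G, Add(-15, G)) (Function('P')(G) = Mul(Add(G, -15), Add(G, G)) = Mul(Add(-15, G), Mul(2, G)) = Mul(2, G, Add(-15, G)))
Add(Pow(Add(Function('P')(-404), -30793), Rational(1, 2)), Mul(-1, Mul(-346, Add(132, H)))) = Add(Pow(Add(Mul(2, -404, Add(-15, -404)), -30793), Rational(1, 2)), Mul(-1, Mul(-346, Add(132, 60)))) = Add(Pow(Add(Mul(2, -404, -419), -30793), Rational(1, 2)), Mul(-1, Mul(-346, 192))) = Add(Pow(Add(338552, -30793), Rational(1, 2)), Mul(-1, -66432)) = Add(Pow(307759, Rational(1, 2)), 66432) = Add(66432, Pow(307759, Rational(1, 2)))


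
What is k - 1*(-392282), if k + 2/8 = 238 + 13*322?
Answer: 1586823/4 ≈ 3.9671e+5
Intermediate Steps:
k = 17695/4 (k = -¼ + (238 + 13*322) = -¼ + (238 + 4186) = -¼ + 4424 = 17695/4 ≈ 4423.8)
k - 1*(-392282) = 17695/4 - 1*(-392282) = 17695/4 + 392282 = 1586823/4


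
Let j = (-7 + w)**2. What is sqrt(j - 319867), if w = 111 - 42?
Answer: I*sqrt(316023) ≈ 562.16*I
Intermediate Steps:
w = 69
j = 3844 (j = (-7 + 69)**2 = 62**2 = 3844)
sqrt(j - 319867) = sqrt(3844 - 319867) = sqrt(-316023) = I*sqrt(316023)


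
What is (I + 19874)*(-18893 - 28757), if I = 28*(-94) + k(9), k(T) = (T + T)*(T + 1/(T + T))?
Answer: -829348250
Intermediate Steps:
k(T) = 2*T*(T + 1/(2*T)) (k(T) = (2*T)*(T + 1/(2*T)) = 2*T*(T + 1/(2*T)))
I = -2469 (I = 28*(-94) + (1 + 2*9²) = -2632 + (1 + 2*81) = -2632 + (1 + 162) = -2632 + 163 = -2469)
(I + 19874)*(-18893 - 28757) = (-2469 + 19874)*(-18893 - 28757) = 17405*(-47650) = -829348250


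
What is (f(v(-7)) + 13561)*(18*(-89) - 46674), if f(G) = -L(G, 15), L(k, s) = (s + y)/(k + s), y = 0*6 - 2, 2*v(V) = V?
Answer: -15056174052/23 ≈ -6.5462e+8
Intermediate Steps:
v(V) = V/2
y = -2 (y = 0 - 2 = -2)
L(k, s) = (-2 + s)/(k + s) (L(k, s) = (s - 2)/(k + s) = (-2 + s)/(k + s))
f(G) = -13/(15 + G) (f(G) = -(-2 + 15)/(G + 15) = -13/(15 + G))
(f(v(-7)) + 13561)*(18*(-89) - 46674) = (-13/(15 + (½)*(-7)) + 13561)*(18*(-89) - 46674) = (-13/(15 - 7/2) + 13561)*(-1602 - 46674) = (-13/23/2 + 13561)*(-48276) = (-13*2/23 + 13561)*(-48276) = (-26/23 + 13561)*(-48276) = (311877/23)*(-48276) = -15056174052/23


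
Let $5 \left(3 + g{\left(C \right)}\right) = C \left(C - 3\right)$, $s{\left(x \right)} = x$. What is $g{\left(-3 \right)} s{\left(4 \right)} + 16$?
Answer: $\frac{92}{5} \approx 18.4$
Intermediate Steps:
$g{\left(C \right)} = -3 + \frac{C \left(-3 + C\right)}{5}$ ($g{\left(C \right)} = -3 + \frac{C \left(C - 3\right)}{5} = -3 + \frac{C \left(-3 + C\right)}{5}$)
$g{\left(-3 \right)} s{\left(4 \right)} + 16 = \left(-3 - - \frac{9}{5} + \frac{\left(-3\right)^{2}}{5}\right) 4 + 16 = \left(-3 + \frac{9}{5} + \frac{1}{5} \cdot 9\right) 4 + 16 = \left(-3 + \frac{9}{5} + \frac{9}{5}\right) 4 + 16 = \frac{3}{5} \cdot 4 + 16 = \frac{12}{5} + 16 = \frac{92}{5}$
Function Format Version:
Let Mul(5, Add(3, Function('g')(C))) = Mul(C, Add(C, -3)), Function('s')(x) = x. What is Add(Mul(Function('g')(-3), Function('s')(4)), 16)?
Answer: Rational(92, 5) ≈ 18.400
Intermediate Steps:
Function('g')(C) = Add(-3, Mul(Rational(1, 5), C, Add(-3, C))) (Function('g')(C) = Add(-3, Mul(Rational(1, 5), Mul(C, Add(C, -3)))) = Add(-3, Mul(Rational(1, 5), Mul(C, Add(-3, C)))) = Add(-3, Mul(Rational(1, 5), C, Add(-3, C))))
Add(Mul(Function('g')(-3), Function('s')(4)), 16) = Add(Mul(Add(-3, Mul(Rational(-3, 5), -3), Mul(Rational(1, 5), Pow(-3, 2))), 4), 16) = Add(Mul(Add(-3, Rational(9, 5), Mul(Rational(1, 5), 9)), 4), 16) = Add(Mul(Add(-3, Rational(9, 5), Rational(9, 5)), 4), 16) = Add(Mul(Rational(3, 5), 4), 16) = Add(Rational(12, 5), 16) = Rational(92, 5)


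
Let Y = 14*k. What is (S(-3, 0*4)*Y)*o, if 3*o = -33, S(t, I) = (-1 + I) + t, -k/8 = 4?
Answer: -19712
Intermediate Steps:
k = -32 (k = -8*4 = -32)
S(t, I) = -1 + I + t
Y = -448 (Y = 14*(-32) = -448)
o = -11 (o = (⅓)*(-33) = -11)
(S(-3, 0*4)*Y)*o = ((-1 + 0*4 - 3)*(-448))*(-11) = ((-1 + 0 - 3)*(-448))*(-11) = -4*(-448)*(-11) = 1792*(-11) = -19712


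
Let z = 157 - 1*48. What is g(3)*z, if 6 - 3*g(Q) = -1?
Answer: 763/3 ≈ 254.33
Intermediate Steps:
g(Q) = 7/3 (g(Q) = 2 - 1/3*(-1) = 2 + 1/3 = 7/3)
z = 109 (z = 157 - 48 = 109)
g(3)*z = (7/3)*109 = 763/3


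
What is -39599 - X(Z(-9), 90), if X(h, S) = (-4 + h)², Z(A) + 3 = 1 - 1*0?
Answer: -39635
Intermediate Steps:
Z(A) = -2 (Z(A) = -3 + (1 - 1*0) = -3 + (1 + 0) = -3 + 1 = -2)
-39599 - X(Z(-9), 90) = -39599 - (-4 - 2)² = -39599 - 1*(-6)² = -39599 - 1*36 = -39599 - 36 = -39635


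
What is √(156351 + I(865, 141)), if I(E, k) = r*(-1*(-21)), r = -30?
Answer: √155721 ≈ 394.62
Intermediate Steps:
I(E, k) = -630 (I(E, k) = -(-30)*(-21) = -30*21 = -630)
√(156351 + I(865, 141)) = √(156351 - 630) = √155721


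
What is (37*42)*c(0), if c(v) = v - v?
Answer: 0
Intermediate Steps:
c(v) = 0
(37*42)*c(0) = (37*42)*0 = 1554*0 = 0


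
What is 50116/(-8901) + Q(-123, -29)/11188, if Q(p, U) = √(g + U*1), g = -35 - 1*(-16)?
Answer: -50116/8901 + I*√3/2797 ≈ -5.6304 + 0.00061925*I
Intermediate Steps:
g = -19 (g = -35 + 16 = -19)
Q(p, U) = √(-19 + U) (Q(p, U) = √(-19 + U*1) = √(-19 + U))
50116/(-8901) + Q(-123, -29)/11188 = 50116/(-8901) + √(-19 - 29)/11188 = 50116*(-1/8901) + √(-48)*(1/11188) = -50116/8901 + (4*I*√3)*(1/11188) = -50116/8901 + I*√3/2797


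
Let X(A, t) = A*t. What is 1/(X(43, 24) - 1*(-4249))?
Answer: 1/5281 ≈ 0.00018936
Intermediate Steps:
1/(X(43, 24) - 1*(-4249)) = 1/(43*24 - 1*(-4249)) = 1/(1032 + 4249) = 1/5281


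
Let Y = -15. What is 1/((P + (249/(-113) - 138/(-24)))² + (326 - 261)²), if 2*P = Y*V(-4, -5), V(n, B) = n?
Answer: 204304/1093100969 ≈ 0.00018690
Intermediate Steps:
P = 30 (P = (-15*(-4))/2 = (½)*60 = 30)
1/((P + (249/(-113) - 138/(-24)))² + (326 - 261)²) = 1/((30 + (249/(-113) - 138/(-24)))² + (326 - 261)²) = 1/((30 + (249*(-1/113) - 138*(-1/24)))² + 65²) = 1/((30 + (-249/113 + 23/4))² + 4225) = 1/((30 + 1603/452)² + 4225) = 1/((15163/452)² + 4225) = 1/(229916569/204304 + 4225) = 1/(1093100969/204304) = 204304/1093100969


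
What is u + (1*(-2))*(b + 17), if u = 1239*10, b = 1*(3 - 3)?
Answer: 12356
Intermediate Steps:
b = 0 (b = 1*0 = 0)
u = 12390
u + (1*(-2))*(b + 17) = 12390 + (1*(-2))*(0 + 17) = 12390 - 2*17 = 12390 - 34 = 12356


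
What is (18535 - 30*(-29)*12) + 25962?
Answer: 54937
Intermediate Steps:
(18535 - 30*(-29)*12) + 25962 = (18535 + 870*12) + 25962 = (18535 + 10440) + 25962 = 28975 + 25962 = 54937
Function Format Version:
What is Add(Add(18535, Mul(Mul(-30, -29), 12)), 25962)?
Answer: 54937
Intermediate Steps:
Add(Add(18535, Mul(Mul(-30, -29), 12)), 25962) = Add(Add(18535, Mul(870, 12)), 25962) = Add(Add(18535, 10440), 25962) = Add(28975, 25962) = 54937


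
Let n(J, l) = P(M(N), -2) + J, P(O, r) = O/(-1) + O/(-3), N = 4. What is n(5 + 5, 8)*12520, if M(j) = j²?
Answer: -425680/3 ≈ -1.4189e+5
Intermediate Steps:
P(O, r) = -4*O/3 (P(O, r) = O*(-1) + O*(-⅓) = -O - O/3 = -4*O/3)
n(J, l) = -64/3 + J (n(J, l) = -4/3*4² + J = -4/3*16 + J = -64/3 + J)
n(5 + 5, 8)*12520 = (-64/3 + (5 + 5))*12520 = (-64/3 + 10)*12520 = -34/3*12520 = -425680/3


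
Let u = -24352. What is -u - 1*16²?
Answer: 24096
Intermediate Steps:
-u - 1*16² = -1*(-24352) - 1*16² = 24352 - 1*256 = 24352 - 256 = 24096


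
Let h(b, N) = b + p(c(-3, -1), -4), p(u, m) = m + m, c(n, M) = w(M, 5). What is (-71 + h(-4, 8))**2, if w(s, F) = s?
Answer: 6889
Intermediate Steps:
c(n, M) = M
p(u, m) = 2*m
h(b, N) = -8 + b (h(b, N) = b + 2*(-4) = b - 8 = -8 + b)
(-71 + h(-4, 8))**2 = (-71 + (-8 - 4))**2 = (-71 - 12)**2 = (-83)**2 = 6889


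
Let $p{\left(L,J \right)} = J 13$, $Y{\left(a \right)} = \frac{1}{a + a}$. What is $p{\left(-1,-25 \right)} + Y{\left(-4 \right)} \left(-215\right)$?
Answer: $- \frac{2385}{8} \approx -298.13$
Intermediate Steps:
$Y{\left(a \right)} = \frac{1}{2 a}$
$p{\left(L,J \right)} = 13 J$
$p{\left(-1,-25 \right)} + Y{\left(-4 \right)} \left(-215\right) = 13 \left(-25\right) + \frac{1}{2 \left(-4\right)} \left(-215\right) = -325 + \frac{1}{2} \left(- \frac{1}{4}\right) \left(-215\right) = -325 - - \frac{215}{8} = -325 + \frac{215}{8} = - \frac{2385}{8}$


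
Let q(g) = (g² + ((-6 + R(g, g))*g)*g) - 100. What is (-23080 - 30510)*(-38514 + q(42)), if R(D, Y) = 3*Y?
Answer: -9369139700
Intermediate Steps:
q(g) = -100 + g² + g²*(-6 + 3*g) (q(g) = (g² + ((-6 + 3*g)*g)*g) - 100 = (g² + (g*(-6 + 3*g))*g) - 100 = (g² + g²*(-6 + 3*g)) - 100 = -100 + g² + g²*(-6 + 3*g))
(-23080 - 30510)*(-38514 + q(42)) = (-23080 - 30510)*(-38514 + (-100 - 5*42² + 3*42³)) = -53590*(-38514 + (-100 - 5*1764 + 3*74088)) = -53590*(-38514 + (-100 - 8820 + 222264)) = -53590*(-38514 + 213344) = -53590*174830 = -9369139700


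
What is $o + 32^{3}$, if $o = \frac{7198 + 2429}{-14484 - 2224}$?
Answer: $\frac{547478117}{16708} \approx 32767.0$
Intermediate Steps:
$o = - \frac{9627}{16708}$ ($o = \frac{9627}{-16708} = 9627 \left(- \frac{1}{16708}\right) = - \frac{9627}{16708} \approx -0.57619$)
$o + 32^{3} = - \frac{9627}{16708} + 32^{3} = - \frac{9627}{16708} + 32768 = \frac{547478117}{16708}$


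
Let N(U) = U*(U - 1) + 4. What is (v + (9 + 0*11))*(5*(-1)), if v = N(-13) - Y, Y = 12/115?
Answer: -22413/23 ≈ -974.48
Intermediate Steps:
Y = 12/115 (Y = 12*(1/115) = 12/115 ≈ 0.10435)
N(U) = 4 + U*(-1 + U) (N(U) = U*(-1 + U) + 4 = 4 + U*(-1 + U))
v = 21378/115 (v = (4 + (-13)² - 1*(-13)) - 1*12/115 = (4 + 169 + 13) - 12/115 = 186 - 12/115 = 21378/115 ≈ 185.90)
(v + (9 + 0*11))*(5*(-1)) = (21378/115 + (9 + 0*11))*(5*(-1)) = (21378/115 + (9 + 0))*(-5) = (21378/115 + 9)*(-5) = (22413/115)*(-5) = -22413/23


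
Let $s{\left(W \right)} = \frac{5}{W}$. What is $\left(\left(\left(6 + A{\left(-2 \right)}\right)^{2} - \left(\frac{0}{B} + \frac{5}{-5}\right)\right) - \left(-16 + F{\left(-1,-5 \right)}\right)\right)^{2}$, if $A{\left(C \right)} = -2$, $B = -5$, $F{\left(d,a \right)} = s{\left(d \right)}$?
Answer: $1444$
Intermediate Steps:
$F{\left(d,a \right)} = \frac{5}{d}$
$\left(\left(\left(6 + A{\left(-2 \right)}\right)^{2} - \left(\frac{0}{B} + \frac{5}{-5}\right)\right) - \left(-16 + F{\left(-1,-5 \right)}\right)\right)^{2} = \left(\left(\left(6 - 2\right)^{2} - \left(\frac{0}{-5} + \frac{5}{-5}\right)\right) + \left(16 - \frac{5}{-1}\right)\right)^{2} = \left(\left(4^{2} - \left(0 \left(- \frac{1}{5}\right) + 5 \left(- \frac{1}{5}\right)\right)\right) + \left(16 - 5 \left(-1\right)\right)\right)^{2} = \left(\left(16 - \left(0 - 1\right)\right) + \left(16 - -5\right)\right)^{2} = \left(\left(16 - -1\right) + \left(16 + 5\right)\right)^{2} = \left(\left(16 + 1\right) + 21\right)^{2} = \left(17 + 21\right)^{2} = 38^{2} = 1444$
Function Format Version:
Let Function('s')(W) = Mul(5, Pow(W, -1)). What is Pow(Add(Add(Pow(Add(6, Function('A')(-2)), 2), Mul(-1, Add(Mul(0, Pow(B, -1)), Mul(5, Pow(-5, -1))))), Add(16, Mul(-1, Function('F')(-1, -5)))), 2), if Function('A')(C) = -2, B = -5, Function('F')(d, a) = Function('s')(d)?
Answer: 1444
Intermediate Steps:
Function('F')(d, a) = Mul(5, Pow(d, -1))
Pow(Add(Add(Pow(Add(6, Function('A')(-2)), 2), Mul(-1, Add(Mul(0, Pow(B, -1)), Mul(5, Pow(-5, -1))))), Add(16, Mul(-1, Function('F')(-1, -5)))), 2) = Pow(Add(Add(Pow(Add(6, -2), 2), Mul(-1, Add(Mul(0, Pow(-5, -1)), Mul(5, Pow(-5, -1))))), Add(16, Mul(-1, Mul(5, Pow(-1, -1))))), 2) = Pow(Add(Add(Pow(4, 2), Mul(-1, Add(Mul(0, Rational(-1, 5)), Mul(5, Rational(-1, 5))))), Add(16, Mul(-1, Mul(5, -1)))), 2) = Pow(Add(Add(16, Mul(-1, Add(0, -1))), Add(16, Mul(-1, -5))), 2) = Pow(Add(Add(16, Mul(-1, -1)), Add(16, 5)), 2) = Pow(Add(Add(16, 1), 21), 2) = Pow(Add(17, 21), 2) = Pow(38, 2) = 1444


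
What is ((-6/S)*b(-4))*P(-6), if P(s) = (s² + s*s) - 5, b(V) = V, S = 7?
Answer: 1608/7 ≈ 229.71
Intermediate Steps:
P(s) = -5 + 2*s² (P(s) = (s² + s²) - 5 = 2*s² - 5 = -5 + 2*s²)
((-6/S)*b(-4))*P(-6) = (-6/7*(-4))*(-5 + 2*(-6)²) = (-6*⅐*(-4))*(-5 + 2*36) = (-6/7*(-4))*(-5 + 72) = (24/7)*67 = 1608/7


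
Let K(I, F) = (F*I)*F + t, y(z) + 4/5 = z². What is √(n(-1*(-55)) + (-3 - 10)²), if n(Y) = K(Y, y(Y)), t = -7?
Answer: √12575459305/5 ≈ 22428.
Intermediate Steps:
y(z) = -⅘ + z²
K(I, F) = -7 + I*F² (K(I, F) = (F*I)*F - 7 = I*F² - 7 = -7 + I*F²)
n(Y) = -7 + Y*(-⅘ + Y²)²
√(n(-1*(-55)) + (-3 - 10)²) = √((-7 + (-1*(-55))*(-4 + 5*(-1*(-55))²)²/25) + (-3 - 10)²) = √((-7 + (1/25)*55*(-4 + 5*55²)²) + (-13)²) = √((-7 + (1/25)*55*(-4 + 5*3025)²) + 169) = √((-7 + (1/25)*55*(-4 + 15125)²) + 169) = √((-7 + (1/25)*55*15121²) + 169) = √((-7 + (1/25)*55*228644641) + 169) = √((-7 + 2515091051/5) + 169) = √(2515091016/5 + 169) = √(2515091861/5) = √12575459305/5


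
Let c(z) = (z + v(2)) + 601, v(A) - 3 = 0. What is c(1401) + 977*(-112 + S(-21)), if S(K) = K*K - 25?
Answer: 299013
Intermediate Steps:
v(A) = 3 (v(A) = 3 + 0 = 3)
S(K) = -25 + K² (S(K) = K² - 25 = -25 + K²)
c(z) = 604 + z (c(z) = (z + 3) + 601 = (3 + z) + 601 = 604 + z)
c(1401) + 977*(-112 + S(-21)) = (604 + 1401) + 977*(-112 + (-25 + (-21)²)) = 2005 + 977*(-112 + (-25 + 441)) = 2005 + 977*(-112 + 416) = 2005 + 977*304 = 2005 + 297008 = 299013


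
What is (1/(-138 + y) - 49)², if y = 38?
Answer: 24019801/10000 ≈ 2402.0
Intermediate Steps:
(1/(-138 + y) - 49)² = (1/(-138 + 38) - 49)² = (1/(-100) - 49)² = (-1/100 - 49)² = (-4901/100)² = 24019801/10000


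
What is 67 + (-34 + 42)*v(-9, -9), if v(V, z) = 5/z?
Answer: 563/9 ≈ 62.556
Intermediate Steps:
67 + (-34 + 42)*v(-9, -9) = 67 + (-34 + 42)*(5/(-9)) = 67 + 8*(5*(-⅑)) = 67 + 8*(-5/9) = 67 - 40/9 = 563/9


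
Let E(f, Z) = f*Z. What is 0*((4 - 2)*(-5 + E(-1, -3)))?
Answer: 0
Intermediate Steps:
E(f, Z) = Z*f
0*((4 - 2)*(-5 + E(-1, -3))) = 0*((4 - 2)*(-5 - 3*(-1))) = 0*(2*(-5 + 3)) = 0*(2*(-2)) = 0*(-4) = 0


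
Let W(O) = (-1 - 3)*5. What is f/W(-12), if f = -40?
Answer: 2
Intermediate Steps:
W(O) = -20 (W(O) = -4*5 = -20)
f/W(-12) = -40/(-20) = -40*(-1/20) = 2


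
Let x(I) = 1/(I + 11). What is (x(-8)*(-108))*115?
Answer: -4140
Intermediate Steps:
x(I) = 1/(11 + I)
(x(-8)*(-108))*115 = (-108/(11 - 8))*115 = (-108/3)*115 = ((1/3)*(-108))*115 = -36*115 = -4140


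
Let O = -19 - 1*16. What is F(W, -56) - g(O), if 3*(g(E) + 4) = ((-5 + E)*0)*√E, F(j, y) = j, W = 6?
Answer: 10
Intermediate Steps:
O = -35 (O = -19 - 16 = -35)
g(E) = -4 (g(E) = -4 + (((-5 + E)*0)*√E)/3 = -4 + (0*√E)/3 = -4 + (⅓)*0 = -4 + 0 = -4)
F(W, -56) - g(O) = 6 - 1*(-4) = 6 + 4 = 10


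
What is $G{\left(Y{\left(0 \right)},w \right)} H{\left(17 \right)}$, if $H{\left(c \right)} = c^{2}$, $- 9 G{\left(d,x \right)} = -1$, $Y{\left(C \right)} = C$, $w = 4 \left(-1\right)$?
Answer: $\frac{289}{9} \approx 32.111$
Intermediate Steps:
$w = -4$
$G{\left(d,x \right)} = \frac{1}{9}$ ($G{\left(d,x \right)} = \left(- \frac{1}{9}\right) \left(-1\right) = \frac{1}{9}$)
$G{\left(Y{\left(0 \right)},w \right)} H{\left(17 \right)} = \frac{17^{2}}{9} = \frac{1}{9} \cdot 289 = \frac{289}{9}$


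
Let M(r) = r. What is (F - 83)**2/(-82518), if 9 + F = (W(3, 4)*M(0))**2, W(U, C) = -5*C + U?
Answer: -4232/41259 ≈ -0.10257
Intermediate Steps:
W(U, C) = U - 5*C
F = -9 (F = -9 + ((3 - 5*4)*0)**2 = -9 + ((3 - 20)*0)**2 = -9 + (-17*0)**2 = -9 + 0**2 = -9 + 0 = -9)
(F - 83)**2/(-82518) = (-9 - 83)**2/(-82518) = (-92)**2*(-1/82518) = 8464*(-1/82518) = -4232/41259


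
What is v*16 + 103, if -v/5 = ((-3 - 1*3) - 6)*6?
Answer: 5863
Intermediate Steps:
v = 360 (v = -5*((-3 - 1*3) - 6)*6 = -5*((-3 - 3) - 6)*6 = -5*(-6 - 6)*6 = -(-60)*6 = -5*(-72) = 360)
v*16 + 103 = 360*16 + 103 = 5760 + 103 = 5863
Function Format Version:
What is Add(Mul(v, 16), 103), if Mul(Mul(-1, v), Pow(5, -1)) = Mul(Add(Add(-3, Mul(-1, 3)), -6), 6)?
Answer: 5863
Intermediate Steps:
v = 360 (v = Mul(-5, Mul(Add(Add(-3, Mul(-1, 3)), -6), 6)) = Mul(-5, Mul(Add(Add(-3, -3), -6), 6)) = Mul(-5, Mul(Add(-6, -6), 6)) = Mul(-5, Mul(-12, 6)) = Mul(-5, -72) = 360)
Add(Mul(v, 16), 103) = Add(Mul(360, 16), 103) = Add(5760, 103) = 5863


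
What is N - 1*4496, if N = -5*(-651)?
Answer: -1241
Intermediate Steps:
N = 3255
N - 1*4496 = 3255 - 1*4496 = 3255 - 4496 = -1241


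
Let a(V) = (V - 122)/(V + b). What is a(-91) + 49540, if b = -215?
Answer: 5053151/102 ≈ 49541.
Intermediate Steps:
a(V) = (-122 + V)/(-215 + V) (a(V) = (V - 122)/(V - 215) = (-122 + V)/(-215 + V))
a(-91) + 49540 = (-122 - 91)/(-215 - 91) + 49540 = -213/(-306) + 49540 = -1/306*(-213) + 49540 = 71/102 + 49540 = 5053151/102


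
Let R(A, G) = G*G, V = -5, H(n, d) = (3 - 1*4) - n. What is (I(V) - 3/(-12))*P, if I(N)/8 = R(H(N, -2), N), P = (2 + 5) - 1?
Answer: 2403/2 ≈ 1201.5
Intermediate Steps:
H(n, d) = -1 - n (H(n, d) = (3 - 4) - n = -1 - n)
P = 6 (P = 7 - 1 = 6)
R(A, G) = G²
I(N) = 8*N²
(I(V) - 3/(-12))*P = (8*(-5)² - 3/(-12))*6 = (8*25 - 3*(-1/12))*6 = (200 + ¼)*6 = (801/4)*6 = 2403/2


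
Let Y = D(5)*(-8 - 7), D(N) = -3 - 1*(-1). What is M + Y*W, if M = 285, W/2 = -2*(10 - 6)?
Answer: -195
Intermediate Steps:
D(N) = -2 (D(N) = -3 + 1 = -2)
W = -16 (W = 2*(-2*(10 - 6)) = 2*(-2*4) = 2*(-8) = -16)
Y = 30 (Y = -2*(-8 - 7) = -2*(-15) = 30)
M + Y*W = 285 + 30*(-16) = 285 - 480 = -195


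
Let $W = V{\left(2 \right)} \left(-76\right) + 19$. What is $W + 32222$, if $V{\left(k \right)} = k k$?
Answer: $31937$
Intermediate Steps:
$V{\left(k \right)} = k^{2}$
$W = -285$ ($W = 2^{2} \left(-76\right) + 19 = 4 \left(-76\right) + 19 = -304 + 19 = -285$)
$W + 32222 = -285 + 32222 = 31937$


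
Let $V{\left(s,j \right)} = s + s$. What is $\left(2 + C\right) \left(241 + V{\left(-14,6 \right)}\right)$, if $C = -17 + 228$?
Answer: $45369$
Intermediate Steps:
$V{\left(s,j \right)} = 2 s$
$C = 211$
$\left(2 + C\right) \left(241 + V{\left(-14,6 \right)}\right) = \left(2 + 211\right) \left(241 + 2 \left(-14\right)\right) = 213 \left(241 - 28\right) = 213 \cdot 213 = 45369$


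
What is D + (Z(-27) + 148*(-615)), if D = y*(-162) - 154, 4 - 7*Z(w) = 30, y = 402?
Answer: -1094112/7 ≈ -1.5630e+5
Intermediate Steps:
Z(w) = -26/7 (Z(w) = 4/7 - ⅐*30 = 4/7 - 30/7 = -26/7)
D = -65278 (D = 402*(-162) - 154 = -65124 - 154 = -65278)
D + (Z(-27) + 148*(-615)) = -65278 + (-26/7 + 148*(-615)) = -65278 + (-26/7 - 91020) = -65278 - 637166/7 = -1094112/7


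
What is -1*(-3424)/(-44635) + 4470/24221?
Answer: 116585746/1081104335 ≈ 0.10784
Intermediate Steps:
-1*(-3424)/(-44635) + 4470/24221 = 3424*(-1/44635) + 4470*(1/24221) = -3424/44635 + 4470/24221 = 116585746/1081104335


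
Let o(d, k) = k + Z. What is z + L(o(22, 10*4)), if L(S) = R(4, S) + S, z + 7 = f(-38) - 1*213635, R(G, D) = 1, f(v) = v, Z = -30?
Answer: -213669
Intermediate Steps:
o(d, k) = -30 + k (o(d, k) = k - 30 = -30 + k)
z = -213680 (z = -7 + (-38 - 1*213635) = -7 + (-38 - 213635) = -7 - 213673 = -213680)
L(S) = 1 + S
z + L(o(22, 10*4)) = -213680 + (1 + (-30 + 10*4)) = -213680 + (1 + (-30 + 40)) = -213680 + (1 + 10) = -213680 + 11 = -213669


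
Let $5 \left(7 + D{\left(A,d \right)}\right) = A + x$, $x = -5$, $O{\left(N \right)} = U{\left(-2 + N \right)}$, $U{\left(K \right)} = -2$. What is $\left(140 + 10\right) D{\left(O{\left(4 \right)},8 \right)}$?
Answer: $-1260$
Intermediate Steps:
$O{\left(N \right)} = -2$
$D{\left(A,d \right)} = -8 + \frac{A}{5}$ ($D{\left(A,d \right)} = -7 + \frac{A - 5}{5} = -7 + \frac{-5 + A}{5} = -7 + \left(-1 + \frac{A}{5}\right) = -8 + \frac{A}{5}$)
$\left(140 + 10\right) D{\left(O{\left(4 \right)},8 \right)} = \left(140 + 10\right) \left(-8 + \frac{1}{5} \left(-2\right)\right) = 150 \left(-8 - \frac{2}{5}\right) = 150 \left(- \frac{42}{5}\right) = -1260$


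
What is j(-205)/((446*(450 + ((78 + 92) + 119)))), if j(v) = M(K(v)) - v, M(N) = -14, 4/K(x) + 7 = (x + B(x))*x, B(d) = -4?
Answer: 191/329594 ≈ 0.00057950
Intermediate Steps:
K(x) = 4/(-7 + x*(-4 + x)) (K(x) = 4/(-7 + (x - 4)*x) = 4/(-7 + (-4 + x)*x) = 4/(-7 + x*(-4 + x)))
j(v) = -14 - v
j(-205)/((446*(450 + ((78 + 92) + 119)))) = (-14 - 1*(-205))/((446*(450 + ((78 + 92) + 119)))) = (-14 + 205)/((446*(450 + (170 + 119)))) = 191/((446*(450 + 289))) = 191/((446*739)) = 191/329594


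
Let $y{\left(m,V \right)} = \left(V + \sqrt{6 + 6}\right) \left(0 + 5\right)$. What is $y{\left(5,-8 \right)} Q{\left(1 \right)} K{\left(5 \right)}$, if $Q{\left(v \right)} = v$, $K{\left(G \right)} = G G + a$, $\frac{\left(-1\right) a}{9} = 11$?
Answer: $2960 - 740 \sqrt{3} \approx 1678.3$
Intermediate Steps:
$a = -99$ ($a = \left(-9\right) 11 = -99$)
$K{\left(G \right)} = -99 + G^{2}$ ($K{\left(G \right)} = G G - 99 = G^{2} - 99 = -99 + G^{2}$)
$y{\left(m,V \right)} = 5 V + 10 \sqrt{3}$ ($y{\left(m,V \right)} = \left(V + \sqrt{12}\right) 5 = \left(V + 2 \sqrt{3}\right) 5 = 5 V + 10 \sqrt{3}$)
$y{\left(5,-8 \right)} Q{\left(1 \right)} K{\left(5 \right)} = \left(5 \left(-8\right) + 10 \sqrt{3}\right) 1 \left(-99 + 5^{2}\right) = \left(-40 + 10 \sqrt{3}\right) 1 \left(-99 + 25\right) = \left(-40 + 10 \sqrt{3}\right) \left(-74\right) = 2960 - 740 \sqrt{3}$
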